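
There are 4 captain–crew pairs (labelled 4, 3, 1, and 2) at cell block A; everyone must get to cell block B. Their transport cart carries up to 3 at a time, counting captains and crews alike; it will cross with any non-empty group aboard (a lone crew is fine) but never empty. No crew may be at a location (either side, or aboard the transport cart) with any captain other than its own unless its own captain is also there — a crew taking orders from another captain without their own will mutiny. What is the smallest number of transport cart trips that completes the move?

9

Counting alone: each trip to cell block B takes at most 3 across and each return brings at least 1 back, so after t trips out (and t−1 returns) at most 3t − (t−1) of the 8 are across; that first reaches 8 at t = 4, so at least 7 crossings are needed.
The safety rule pushes this higher. Following every safe sequence of crossings, the most of the 8 that can be at cell block B as the transport cart arrives there on crossing 7 is 7 — never all 8.
So no plan with fewer than 9 crossings exists, and this one achieves 9:
1. captain 4 and crew 4 cross → cell block B.
2. captain 4 crosses ← cell block A.
3. captain 3, captain 4, and crew 3 cross → cell block B.
4. captain 4 and crew 4 cross ← cell block A.
5. captain 1, captain 2, and captain 4 cross → cell block B.
6. crew 3 crosses ← cell block A.
7. crew 3 and crew 4 cross → cell block B.
8. crew 4 crosses ← cell block A.
9. crew 1, crew 2, and crew 4 cross → cell block B.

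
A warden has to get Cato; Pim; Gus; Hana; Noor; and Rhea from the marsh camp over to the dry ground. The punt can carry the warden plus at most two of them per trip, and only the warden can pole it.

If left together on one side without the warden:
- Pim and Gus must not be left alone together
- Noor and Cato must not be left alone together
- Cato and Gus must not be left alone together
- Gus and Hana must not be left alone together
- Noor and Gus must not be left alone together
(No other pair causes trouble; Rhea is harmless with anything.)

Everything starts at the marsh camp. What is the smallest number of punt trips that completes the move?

Counting alone: the warden can take at most 2 across per trip to the dry ground, so moving all 6 needs at least 3 loaded trips out, with a return between consecutive ones — at least 5 crossings.
The safety rule pushes this higher. Following every safe sequence of crossings, the most of the 6 that can be at the dry ground as the punt arrives there on crossings 5, 7 is 4, 5 respectively — never all 6.
So no plan with fewer than 9 crossings exists, and this one achieves 9:
1. Warden goes to the dry ground with Cato and Gus.  [the marsh camp: Hana, Noor, Pim, Rhea | the dry ground: Cato, Gus]
2. Warden goes back to the marsh camp with Cato.  [the marsh camp: Cato, Hana, Noor, Pim, Rhea | the dry ground: Gus]
3. Warden goes to the dry ground with Cato and Pim.  [the marsh camp: Hana, Noor, Rhea | the dry ground: Cato, Gus, Pim]
4. Warden goes back to the marsh camp with Gus.  [the marsh camp: Gus, Hana, Noor, Rhea | the dry ground: Cato, Pim]
5. Warden goes to the dry ground with Gus and Hana.  [the marsh camp: Noor, Rhea | the dry ground: Cato, Gus, Hana, Pim]
6. Warden goes back to the marsh camp with Gus.  [the marsh camp: Gus, Noor, Rhea | the dry ground: Cato, Hana, Pim]
7. Warden goes to the dry ground with Gus and Rhea.  [the marsh camp: Noor | the dry ground: Cato, Gus, Hana, Pim, Rhea]
8. Warden goes back to the marsh camp with Gus.  [the marsh camp: Gus, Noor | the dry ground: Cato, Hana, Pim, Rhea]
9. Warden goes to the dry ground with Gus and Noor.  [the marsh camp: — | the dry ground: Cato, Gus, Hana, Noor, Pim, Rhea]

9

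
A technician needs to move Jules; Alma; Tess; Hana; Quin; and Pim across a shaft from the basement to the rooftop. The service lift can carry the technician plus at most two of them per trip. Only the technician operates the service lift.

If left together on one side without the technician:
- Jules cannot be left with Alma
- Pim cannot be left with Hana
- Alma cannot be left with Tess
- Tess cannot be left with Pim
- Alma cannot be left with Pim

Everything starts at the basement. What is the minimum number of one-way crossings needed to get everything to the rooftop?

Counting alone: the technician can take at most 2 across per trip to the rooftop, so moving all 6 needs at least 3 loaded trips out, with a return between consecutive ones — at least 5 crossings.
The safety rule pushes this higher. Following every safe sequence of crossings, the most of the 6 that can be at the rooftop as the service lift arrives there on crossings 5, 7 is 4, 5 respectively — never all 6.
So no plan with fewer than 9 crossings exists, and this one achieves 9:
1. Technician goes to the rooftop with Alma and Pim.
2. Technician goes back to the basement with Alma.
3. Technician goes to the rooftop with Alma and Jules.
4. Technician goes back to the basement with Alma.
5. Technician goes to the rooftop with Alma and Quin.
6. Technician goes back to the basement with Alma.
7. Technician goes to the rooftop with Hana and Tess.
8. Technician goes back to the basement with Pim.
9. Technician goes to the rooftop with Alma and Pim.

9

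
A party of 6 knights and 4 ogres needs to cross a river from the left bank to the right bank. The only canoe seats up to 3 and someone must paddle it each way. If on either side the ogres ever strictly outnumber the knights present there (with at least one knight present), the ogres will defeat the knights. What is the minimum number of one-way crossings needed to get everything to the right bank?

9

Counting alone: each trip to the right bank takes at most 3 across and each return brings at least 1 back, so after t trips out (and t−1 returns) at most 3t − (t−1) of the 10 are across; that first reaches 10 at t = 5, so at least 9 crossings are needed.
The plan below uses exactly 9 crossings, so it is optimal:
1. 2 ogres → the right bank.  (the left bank: 6K 2O; the right bank: 0K 2O)
2. 1 ogre ← the left bank.  (the left bank: 6K 3O; the right bank: 0K 1O)
3. 3 ogres → the right bank.  (the left bank: 6K 0O; the right bank: 0K 4O)
4. 1 ogre ← the left bank.  (the left bank: 6K 1O; the right bank: 0K 3O)
5. 3 knights → the right bank.  (the left bank: 3K 1O; the right bank: 3K 3O)
6. 1 ogre ← the left bank.  (the left bank: 3K 2O; the right bank: 3K 2O)
7. 1 knight and 2 ogres → the right bank.  (the left bank: 2K 0O; the right bank: 4K 4O)
8. 1 ogre ← the left bank.  (the left bank: 2K 1O; the right bank: 4K 3O)
9. 2 knights and 1 ogre → the right bank.  (the left bank: 0K 0O; the right bank: 6K 4O)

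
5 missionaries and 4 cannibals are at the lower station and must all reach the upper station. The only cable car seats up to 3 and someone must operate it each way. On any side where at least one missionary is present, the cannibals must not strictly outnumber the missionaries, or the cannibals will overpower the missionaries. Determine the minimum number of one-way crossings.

7

Counting alone: each trip to the upper station takes at most 3 across and each return brings at least 1 back, so after t trips out (and t−1 returns) at most 3t − (t−1) of the 9 are across; that first reaches 9 at t = 4, so at least 7 crossings are needed.
The plan below uses exactly 7 crossings, so it is optimal:
1. 3 cannibals → the upper station.  (the lower station: 5M 1C; the upper station: 0M 3C)
2. 1 cannibal ← the lower station.  (the lower station: 5M 2C; the upper station: 0M 2C)
3. 3 missionaries → the upper station.  (the lower station: 2M 2C; the upper station: 3M 2C)
4. 1 missionary ← the lower station.  (the lower station: 3M 2C; the upper station: 2M 2C)
5. 2 missionaries and 1 cannibal → the upper station.  (the lower station: 1M 1C; the upper station: 4M 3C)
6. 1 missionary ← the lower station.  (the lower station: 2M 1C; the upper station: 3M 3C)
7. 2 missionaries and 1 cannibal → the upper station.  (the lower station: 0M 0C; the upper station: 5M 4C)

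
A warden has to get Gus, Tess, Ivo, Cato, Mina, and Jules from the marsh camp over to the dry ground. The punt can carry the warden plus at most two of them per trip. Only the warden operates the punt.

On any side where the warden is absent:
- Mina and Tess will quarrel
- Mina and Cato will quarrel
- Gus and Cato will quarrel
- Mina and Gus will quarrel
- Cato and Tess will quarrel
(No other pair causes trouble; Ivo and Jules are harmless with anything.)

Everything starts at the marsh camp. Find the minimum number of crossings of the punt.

9

Counting alone: the warden can take at most 2 across per trip to the dry ground, so moving all 6 needs at least 3 loaded trips out, with a return between consecutive ones — at least 5 crossings.
The safety rule pushes this higher. Following every safe sequence of crossings, the most of the 6 that can be at the dry ground as the punt arrives there on crossings 5, 7 is 4, 5 respectively — never all 6.
So no plan with fewer than 9 crossings exists, and this one achieves 9:
1. Warden goes to the dry ground with Cato and Mina.
2. Warden goes back to the marsh camp with Cato.
3. Warden goes to the dry ground with Gus and Tess.
4. Warden goes back to the marsh camp with Mina.
5. Warden goes to the dry ground with Cato and Ivo.
6. Warden goes back to the marsh camp with Cato.
7. Warden goes to the dry ground with Cato and Jules.
8. Warden goes back to the marsh camp with Cato.
9. Warden goes to the dry ground with Cato and Mina.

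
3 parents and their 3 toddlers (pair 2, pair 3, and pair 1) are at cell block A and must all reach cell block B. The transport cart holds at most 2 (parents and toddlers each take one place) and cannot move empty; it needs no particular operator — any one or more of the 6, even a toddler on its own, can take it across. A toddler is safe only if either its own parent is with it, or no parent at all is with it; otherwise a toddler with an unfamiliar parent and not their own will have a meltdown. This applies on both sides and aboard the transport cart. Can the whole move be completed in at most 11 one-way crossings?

Yes

Yes — this plan uses 11 crossings (≤ 11):
1. parent 2 and toddler 2 cross → cell block B.
2. parent 2 crosses ← cell block A.
3. toddler 1 and toddler 3 cross → cell block B.
4. toddler 2 crosses ← cell block A.
5. parent 1 and parent 3 cross → cell block B.
6. parent 3 and toddler 3 cross ← cell block A.
7. parent 2 and parent 3 cross → cell block B.
8. toddler 1 crosses ← cell block A.
9. toddler 2 and toddler 3 cross → cell block B.
10. parent 1 crosses ← cell block A.
11. parent 1 and toddler 1 cross → cell block B.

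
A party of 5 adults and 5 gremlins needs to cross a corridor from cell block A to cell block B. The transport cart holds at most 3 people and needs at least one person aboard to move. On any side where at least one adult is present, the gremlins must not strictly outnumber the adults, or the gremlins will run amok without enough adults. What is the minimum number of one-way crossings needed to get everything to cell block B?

Counting alone: each trip to cell block B takes at most 3 across and each return brings at least 1 back, so after t trips out (and t−1 returns) at most 3t − (t−1) of the 10 are across; that first reaches 10 at t = 5, so at least 9 crossings are needed.
The safety rule pushes this higher. Following every safe sequence of crossings, the most of the 10 that can be at cell block B as the transport cart arrives there on crossing 9 is 9 — never all 10.
So no plan with fewer than 11 crossings exists, and this one achieves 11:
1. 2 gremlins → cell block B.  (cell block A: 5A 3G; cell block B: 0A 2G)
2. 1 gremlin ← cell block A.  (cell block A: 5A 4G; cell block B: 0A 1G)
3. 3 gremlins → cell block B.  (cell block A: 5A 1G; cell block B: 0A 4G)
4. 1 gremlin ← cell block A.  (cell block A: 5A 2G; cell block B: 0A 3G)
5. 3 adults → cell block B.  (cell block A: 2A 2G; cell block B: 3A 3G)
6. 1 adult and 1 gremlin ← cell block A.  (cell block A: 3A 3G; cell block B: 2A 2G)
7. 3 adults → cell block B.  (cell block A: 0A 3G; cell block B: 5A 2G)
8. 1 gremlin ← cell block A.  (cell block A: 0A 4G; cell block B: 5A 1G)
9. 2 gremlins → cell block B.  (cell block A: 0A 2G; cell block B: 5A 3G)
10. 1 gremlin ← cell block A.  (cell block A: 0A 3G; cell block B: 5A 2G)
11. 3 gremlins → cell block B.  (cell block A: 0A 0G; cell block B: 5A 5G)

11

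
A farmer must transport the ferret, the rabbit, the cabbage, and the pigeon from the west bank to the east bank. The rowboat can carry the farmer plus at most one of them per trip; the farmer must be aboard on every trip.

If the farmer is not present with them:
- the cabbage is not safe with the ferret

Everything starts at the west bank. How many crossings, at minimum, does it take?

7

Counting alone: the farmer can take at most 1 across per trip to the east bank, so moving all 4 needs at least 4 loaded trips out, with a return between consecutive ones — at least 7 crossings.
The plan below uses exactly 7 crossings, so it is optimal:
1. Farmer goes to the east bank with the ferret.  [the west bank: the cabbage, the pigeon, the rabbit | the east bank: the ferret]
2. Farmer goes back to the west bank alone.  [the west bank: the cabbage, the pigeon, the rabbit | the east bank: the ferret]
3. Farmer goes to the east bank with the rabbit.  [the west bank: the cabbage, the pigeon | the east bank: the ferret, the rabbit]
4. Farmer goes back to the west bank alone.  [the west bank: the cabbage, the pigeon | the east bank: the ferret, the rabbit]
5. Farmer goes to the east bank with the pigeon.  [the west bank: the cabbage | the east bank: the ferret, the pigeon, the rabbit]
6. Farmer goes back to the west bank alone.  [the west bank: the cabbage | the east bank: the ferret, the pigeon, the rabbit]
7. Farmer goes to the east bank with the cabbage.  [the west bank: — | the east bank: the cabbage, the ferret, the pigeon, the rabbit]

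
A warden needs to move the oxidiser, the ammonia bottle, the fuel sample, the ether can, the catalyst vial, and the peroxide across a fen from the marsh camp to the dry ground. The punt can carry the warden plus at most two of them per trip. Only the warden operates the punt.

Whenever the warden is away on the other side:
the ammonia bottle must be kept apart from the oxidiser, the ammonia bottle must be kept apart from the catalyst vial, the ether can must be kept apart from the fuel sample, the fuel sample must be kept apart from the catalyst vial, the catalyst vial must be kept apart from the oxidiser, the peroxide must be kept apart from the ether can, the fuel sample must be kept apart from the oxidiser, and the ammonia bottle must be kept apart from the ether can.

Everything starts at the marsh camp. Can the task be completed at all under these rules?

Whatever the first load, the items left behind include a forbidden pair without the warden. No opening move is safe, so no plan exists.

No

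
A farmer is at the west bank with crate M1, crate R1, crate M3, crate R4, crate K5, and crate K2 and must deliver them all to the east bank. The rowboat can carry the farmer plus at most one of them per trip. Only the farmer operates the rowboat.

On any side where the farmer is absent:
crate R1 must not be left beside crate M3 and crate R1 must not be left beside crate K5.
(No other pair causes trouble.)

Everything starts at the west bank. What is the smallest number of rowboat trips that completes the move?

Counting alone: the farmer can take at most 1 across per trip to the east bank, so moving all 6 needs at least 6 loaded trips out, with a return between consecutive ones — at least 11 crossings.
The safety rule pushes this higher. Following every safe sequence of crossings, the most of the 6 that can be at the east bank as the rowboat arrives there on crossing 11 is 5 — never all 6.
So no plan with fewer than 13 crossings exists, and this one achieves 13:
1. Farmer goes to the east bank with crate R1.  [the west bank: crate K2, crate K5, crate M1, crate M3, crate R4 | the east bank: crate R1]
2. Farmer goes back to the west bank alone.  [the west bank: crate K2, crate K5, crate M1, crate M3, crate R4 | the east bank: crate R1]
3. Farmer goes to the east bank with crate M1.  [the west bank: crate K2, crate K5, crate M3, crate R4 | the east bank: crate M1, crate R1]
4. Farmer goes back to the west bank alone.  [the west bank: crate K2, crate K5, crate M3, crate R4 | the east bank: crate M1, crate R1]
5. Farmer goes to the east bank with crate M3.  [the west bank: crate K2, crate K5, crate R4 | the east bank: crate M1, crate M3, crate R1]
6. Farmer goes back to the west bank with crate R1.  [the west bank: crate K2, crate K5, crate R1, crate R4 | the east bank: crate M1, crate M3]
7. Farmer goes to the east bank with crate K5.  [the west bank: crate K2, crate R1, crate R4 | the east bank: crate K5, crate M1, crate M3]
8. Farmer goes back to the west bank alone.  [the west bank: crate K2, crate R1, crate R4 | the east bank: crate K5, crate M1, crate M3]
9. Farmer goes to the east bank with crate R4.  [the west bank: crate K2, crate R1 | the east bank: crate K5, crate M1, crate M3, crate R4]
10. Farmer goes back to the west bank alone.  [the west bank: crate K2, crate R1 | the east bank: crate K5, crate M1, crate M3, crate R4]
11. Farmer goes to the east bank with crate K2.  [the west bank: crate R1 | the east bank: crate K2, crate K5, crate M1, crate M3, crate R4]
12. Farmer goes back to the west bank alone.  [the west bank: crate R1 | the east bank: crate K2, crate K5, crate M1, crate M3, crate R4]
13. Farmer goes to the east bank with crate R1.  [the west bank: — | the east bank: crate K2, crate K5, crate M1, crate M3, crate R1, crate R4]

13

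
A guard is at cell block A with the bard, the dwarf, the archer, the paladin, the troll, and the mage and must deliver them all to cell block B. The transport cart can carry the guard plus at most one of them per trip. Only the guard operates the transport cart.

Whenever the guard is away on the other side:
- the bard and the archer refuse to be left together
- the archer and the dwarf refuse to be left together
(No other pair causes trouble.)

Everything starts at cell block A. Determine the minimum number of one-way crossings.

13

Counting alone: the guard can take at most 1 across per trip to cell block B, so moving all 6 needs at least 6 loaded trips out, with a return between consecutive ones — at least 11 crossings.
The safety rule pushes this higher. Following every safe sequence of crossings, the most of the 6 that can be at cell block B as the transport cart arrives there on crossing 11 is 5 — never all 6.
So no plan with fewer than 13 crossings exists, and this one achieves 13:
1. Guard goes to cell block B with the archer.
2. Guard goes back to cell block A alone.
3. Guard goes to cell block B with the bard.
4. Guard goes back to cell block A with the archer.
5. Guard goes to cell block B with the dwarf.
6. Guard goes back to cell block A alone.
7. Guard goes to cell block B with the paladin.
8. Guard goes back to cell block A alone.
9. Guard goes to cell block B with the troll.
10. Guard goes back to cell block A alone.
11. Guard goes to cell block B with the mage.
12. Guard goes back to cell block A alone.
13. Guard goes to cell block B with the archer.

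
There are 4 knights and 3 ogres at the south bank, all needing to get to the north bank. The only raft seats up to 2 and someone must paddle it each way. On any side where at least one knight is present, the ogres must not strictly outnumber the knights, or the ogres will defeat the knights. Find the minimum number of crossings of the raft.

11

Counting alone: each trip to the north bank takes at most 2 across and each return brings at least 1 back, so after t trips out (and t−1 returns) at most 2t − (t−1) of the 7 are across; that first reaches 7 at t = 6, so at least 11 crossings are needed.
The plan below uses exactly 11 crossings, so it is optimal:
1. 2 ogres → the north bank.  (the south bank: 4K 1O; the north bank: 0K 2O)
2. 1 ogre ← the south bank.  (the south bank: 4K 2O; the north bank: 0K 1O)
3. 2 ogres → the north bank.  (the south bank: 4K 0O; the north bank: 0K 3O)
4. 1 ogre ← the south bank.  (the south bank: 4K 1O; the north bank: 0K 2O)
5. 2 knights → the north bank.  (the south bank: 2K 1O; the north bank: 2K 2O)
6. 1 ogre ← the south bank.  (the south bank: 2K 2O; the north bank: 2K 1O)
7. 1 knight and 1 ogre → the north bank.  (the south bank: 1K 1O; the north bank: 3K 2O)
8. 1 knight ← the south bank.  (the south bank: 2K 1O; the north bank: 2K 2O)
9. 1 knight and 1 ogre → the north bank.  (the south bank: 1K 0O; the north bank: 3K 3O)
10. 1 ogre ← the south bank.  (the south bank: 1K 1O; the north bank: 3K 2O)
11. 1 knight and 1 ogre → the north bank.  (the south bank: 0K 0O; the north bank: 4K 3O)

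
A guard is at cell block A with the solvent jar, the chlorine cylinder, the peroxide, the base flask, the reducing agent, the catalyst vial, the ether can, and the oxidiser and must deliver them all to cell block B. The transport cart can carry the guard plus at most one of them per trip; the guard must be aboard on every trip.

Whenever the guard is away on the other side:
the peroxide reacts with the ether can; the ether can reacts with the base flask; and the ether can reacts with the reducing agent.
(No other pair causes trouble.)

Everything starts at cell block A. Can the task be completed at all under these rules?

No

Following every safe sequence of crossings from the start, the most of the 8 that can be at cell block B as the transport cart arrives there on crossings 1, 3, 5, 7, 9, 11 is 1, 2, 3, 4, 5, 6 respectively; the best ever achieved is 6 of 8.
From crossing 13 on, no configuration arises that was not already reachable earlier: only 144 distinct safe configurations (who is on which side, and where the transport cart is) can ever be reached, none of them has everyone across, and every continuation just revisits them. So no valid plan exists.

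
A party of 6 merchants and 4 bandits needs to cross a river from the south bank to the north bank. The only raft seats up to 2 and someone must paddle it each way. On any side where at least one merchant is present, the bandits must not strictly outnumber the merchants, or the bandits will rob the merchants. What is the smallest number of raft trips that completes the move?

17

Counting alone: each trip to the north bank takes at most 2 across and each return brings at least 1 back, so after t trips out (and t−1 returns) at most 2t − (t−1) of the 10 are across; that first reaches 10 at t = 9, so at least 17 crossings are needed.
The plan below uses exactly 17 crossings, so it is optimal:
1. 2 bandits → the north bank.  (the south bank: 6M 2B; the north bank: 0M 2B)
2. 1 bandit ← the south bank.  (the south bank: 6M 3B; the north bank: 0M 1B)
3. 2 bandits → the north bank.  (the south bank: 6M 1B; the north bank: 0M 3B)
4. 1 bandit ← the south bank.  (the south bank: 6M 2B; the north bank: 0M 2B)
5. 2 merchants → the north bank.  (the south bank: 4M 2B; the north bank: 2M 2B)
6. 1 bandit ← the south bank.  (the south bank: 4M 3B; the north bank: 2M 1B)
7. 1 merchant and 1 bandit → the north bank.  (the south bank: 3M 2B; the north bank: 3M 2B)
8. 1 bandit ← the south bank.  (the south bank: 3M 3B; the north bank: 3M 1B)
9. 2 bandits → the north bank.  (the south bank: 3M 1B; the north bank: 3M 3B)
10. 1 bandit ← the south bank.  (the south bank: 3M 2B; the north bank: 3M 2B)
11. 1 merchant and 1 bandit → the north bank.  (the south bank: 2M 1B; the north bank: 4M 3B)
12. 1 bandit ← the south bank.  (the south bank: 2M 2B; the north bank: 4M 2B)
13. 2 bandits → the north bank.  (the south bank: 2M 0B; the north bank: 4M 4B)
14. 1 bandit ← the south bank.  (the south bank: 2M 1B; the north bank: 4M 3B)
15. 1 merchant and 1 bandit → the north bank.  (the south bank: 1M 0B; the north bank: 5M 4B)
16. 1 bandit ← the south bank.  (the south bank: 1M 1B; the north bank: 5M 3B)
17. 1 merchant and 1 bandit → the north bank.  (the south bank: 0M 0B; the north bank: 6M 4B)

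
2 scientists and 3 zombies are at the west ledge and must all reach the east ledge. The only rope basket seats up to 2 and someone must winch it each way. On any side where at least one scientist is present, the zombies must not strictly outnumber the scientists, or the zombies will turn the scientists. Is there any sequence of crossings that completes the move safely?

No

The zombies already outnumber the scientists at the west ledge before anyone moves, so the starting position itself is disallowed.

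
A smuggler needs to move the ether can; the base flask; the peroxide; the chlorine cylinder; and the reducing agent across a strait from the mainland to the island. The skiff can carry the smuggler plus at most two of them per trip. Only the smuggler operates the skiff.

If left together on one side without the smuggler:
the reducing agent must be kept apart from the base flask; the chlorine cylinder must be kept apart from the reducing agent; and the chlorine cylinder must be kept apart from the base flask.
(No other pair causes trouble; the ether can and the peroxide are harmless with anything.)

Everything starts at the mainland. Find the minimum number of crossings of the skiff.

Counting alone: the smuggler can take at most 2 across per trip to the island, so moving all 5 needs at least 3 loaded trips out, with a return between consecutive ones — at least 5 crossings.
The safety rule pushes this higher. Following every safe sequence of crossings, the most of the 5 that can be at the island as the skiff arrives there on crossing 5 is 4 — never all 5.
So no plan with fewer than 7 crossings exists, and this one achieves 7:
1. Smuggler goes to the island with the base flask and the chlorine cylinder.  [the mainland: the ether can, the peroxide, the reducing agent | the island: the base flask, the chlorine cylinder]
2. Smuggler goes back to the mainland with the base flask.  [the mainland: the base flask, the ether can, the peroxide, the reducing agent | the island: the chlorine cylinder]
3. Smuggler goes to the island with the base flask and the ether can.  [the mainland: the peroxide, the reducing agent | the island: the base flask, the chlorine cylinder, the ether can]
4. Smuggler goes back to the mainland with the base flask.  [the mainland: the base flask, the peroxide, the reducing agent | the island: the chlorine cylinder, the ether can]
5. Smuggler goes to the island with the base flask and the peroxide.  [the mainland: the reducing agent | the island: the base flask, the chlorine cylinder, the ether can, the peroxide]
6. Smuggler goes back to the mainland with the base flask.  [the mainland: the base flask, the reducing agent | the island: the chlorine cylinder, the ether can, the peroxide]
7. Smuggler goes to the island with the base flask and the reducing agent.  [the mainland: — | the island: the base flask, the chlorine cylinder, the ether can, the peroxide, the reducing agent]

7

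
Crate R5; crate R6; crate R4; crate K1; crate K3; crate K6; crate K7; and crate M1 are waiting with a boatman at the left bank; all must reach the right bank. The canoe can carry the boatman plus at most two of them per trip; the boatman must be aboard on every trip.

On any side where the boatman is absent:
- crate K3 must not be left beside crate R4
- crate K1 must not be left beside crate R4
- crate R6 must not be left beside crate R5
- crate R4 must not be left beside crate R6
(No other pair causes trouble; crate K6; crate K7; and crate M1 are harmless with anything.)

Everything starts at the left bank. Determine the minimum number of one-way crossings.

Counting alone: the boatman can take at most 2 across per trip to the right bank, so moving all 8 needs at least 4 loaded trips out, with a return between consecutive ones — at least 7 crossings.
The safety rule pushes this higher. Following every safe sequence of crossings, the most of the 8 that can be at the right bank as the canoe arrives there on crossing 7 is 7 — never all 8.
So no plan with fewer than 9 crossings exists, and this one achieves 9:
1. Boatman goes to the right bank with crate R4 and crate R5.
2. Boatman goes back to the left bank alone.
3. Boatman goes to the right bank with crate K6.
4. Boatman goes back to the left bank alone.
5. Boatman goes to the right bank with crate K7 and crate M1.
6. Boatman goes back to the left bank alone.
7. Boatman goes to the right bank with crate K1 and crate K3.
8. Boatman goes back to the left bank with crate R4.
9. Boatman goes to the right bank with crate R4 and crate R6.

9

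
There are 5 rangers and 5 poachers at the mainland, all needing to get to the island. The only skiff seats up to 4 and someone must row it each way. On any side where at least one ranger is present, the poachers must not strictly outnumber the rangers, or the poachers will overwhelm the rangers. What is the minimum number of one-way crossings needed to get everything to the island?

Counting alone: each trip to the island takes at most 4 across and each return brings at least 1 back, so after t trips out (and t−1 returns) at most 4t − (t−1) of the 10 are across; that first reaches 10 at t = 3, so at least 5 crossings are needed.
The safety rule pushes this higher. Following every safe sequence of crossings, the most of the 10 that can be at the island as the skiff arrives there on crossing 5 is 9 — never all 10.
So no plan with fewer than 7 crossings exists, and this one achieves 7:
1. 2 poachers → the island.  (the mainland: 5R 3P; the island: 0R 2P)
2. 1 poacher ← the mainland.  (the mainland: 5R 4P; the island: 0R 1P)
3. 4 poachers → the island.  (the mainland: 5R 0P; the island: 0R 5P)
4. 1 poacher ← the mainland.  (the mainland: 5R 1P; the island: 0R 4P)
5. 4 rangers → the island.  (the mainland: 1R 1P; the island: 4R 4P)
6. 1 ranger and 1 poacher ← the mainland.  (the mainland: 2R 2P; the island: 3R 3P)
7. 2 rangers and 2 poachers → the island.  (the mainland: 0R 0P; the island: 5R 5P)

7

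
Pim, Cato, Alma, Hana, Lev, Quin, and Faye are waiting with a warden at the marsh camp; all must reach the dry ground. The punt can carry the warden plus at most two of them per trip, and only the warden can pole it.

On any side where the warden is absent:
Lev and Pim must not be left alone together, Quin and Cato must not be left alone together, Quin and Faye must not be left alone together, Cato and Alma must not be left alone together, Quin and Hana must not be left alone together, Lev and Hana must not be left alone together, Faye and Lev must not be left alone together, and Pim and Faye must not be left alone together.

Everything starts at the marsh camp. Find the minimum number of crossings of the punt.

impossible

Whatever the first load, the items left behind include a forbidden pair without the warden. No opening move is safe, so no plan exists.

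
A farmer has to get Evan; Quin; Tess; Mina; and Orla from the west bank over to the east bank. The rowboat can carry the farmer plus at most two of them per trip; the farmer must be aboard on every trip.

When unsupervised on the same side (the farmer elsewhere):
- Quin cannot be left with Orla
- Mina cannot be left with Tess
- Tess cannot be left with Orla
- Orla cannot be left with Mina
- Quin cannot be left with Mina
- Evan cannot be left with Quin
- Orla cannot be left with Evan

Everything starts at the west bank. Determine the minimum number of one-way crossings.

impossible

Whatever the first load, the items left behind include a forbidden pair without the farmer. No opening move is safe, so no plan exists.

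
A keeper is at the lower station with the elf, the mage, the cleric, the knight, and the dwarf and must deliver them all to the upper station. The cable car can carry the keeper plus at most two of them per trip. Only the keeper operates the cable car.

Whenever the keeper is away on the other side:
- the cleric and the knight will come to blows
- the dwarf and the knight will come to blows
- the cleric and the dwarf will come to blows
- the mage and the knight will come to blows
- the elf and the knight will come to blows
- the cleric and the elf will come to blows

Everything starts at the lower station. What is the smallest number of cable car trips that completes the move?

7

Counting alone: the keeper can take at most 2 across per trip to the upper station, so moving all 5 needs at least 3 loaded trips out, with a return between consecutive ones — at least 5 crossings.
The safety rule pushes this higher. Following every safe sequence of crossings, the most of the 5 that can be at the upper station as the cable car arrives there on crossing 5 is 4 — never all 5.
So no plan with fewer than 7 crossings exists, and this one achieves 7:
1. Keeper goes to the upper station with the cleric and the knight.  [the lower station: the dwarf, the elf, the mage | the upper station: the cleric, the knight]
2. Keeper goes back to the lower station with the cleric.  [the lower station: the cleric, the dwarf, the elf, the mage | the upper station: the knight]
3. Keeper goes to the upper station with the dwarf and the elf.  [the lower station: the cleric, the mage | the upper station: the dwarf, the elf, the knight]
4. Keeper goes back to the lower station with the knight.  [the lower station: the cleric, the knight, the mage | the upper station: the dwarf, the elf]
5. Keeper goes to the upper station with the cleric and the mage.  [the lower station: the knight | the upper station: the cleric, the dwarf, the elf, the mage]
6. Keeper goes back to the lower station with the cleric.  [the lower station: the cleric, the knight | the upper station: the dwarf, the elf, the mage]
7. Keeper goes to the upper station with the cleric and the knight.  [the lower station: — | the upper station: the cleric, the dwarf, the elf, the knight, the mage]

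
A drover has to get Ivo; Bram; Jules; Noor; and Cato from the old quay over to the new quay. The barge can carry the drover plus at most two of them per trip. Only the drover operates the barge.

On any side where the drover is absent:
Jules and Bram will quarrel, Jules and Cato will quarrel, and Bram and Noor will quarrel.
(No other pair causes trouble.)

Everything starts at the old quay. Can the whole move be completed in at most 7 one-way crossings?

Yes — this plan uses 5 crossings (≤ 7):
1. Drover goes to the new quay with Bram and Jules.  [the old quay: Cato, Ivo, Noor | the new quay: Bram, Jules]
2. Drover goes back to the old quay with Bram.  [the old quay: Bram, Cato, Ivo, Noor | the new quay: Jules]
3. Drover goes to the new quay with Ivo and Noor.  [the old quay: Bram, Cato | the new quay: Ivo, Jules, Noor]
4. Drover goes back to the old quay alone.  [the old quay: Bram, Cato | the new quay: Ivo, Jules, Noor]
5. Drover goes to the new quay with Bram and Cato.  [the old quay: — | the new quay: Bram, Cato, Ivo, Jules, Noor]

Yes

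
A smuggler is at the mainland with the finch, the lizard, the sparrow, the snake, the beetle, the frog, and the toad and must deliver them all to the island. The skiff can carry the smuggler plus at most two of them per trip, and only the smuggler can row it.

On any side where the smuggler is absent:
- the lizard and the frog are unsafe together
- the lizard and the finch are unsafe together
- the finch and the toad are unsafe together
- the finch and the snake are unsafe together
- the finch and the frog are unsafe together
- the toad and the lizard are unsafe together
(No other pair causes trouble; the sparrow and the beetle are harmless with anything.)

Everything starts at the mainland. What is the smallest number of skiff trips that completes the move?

Counting alone: the smuggler can take at most 2 across per trip to the island, so moving all 7 needs at least 4 loaded trips out, with a return between consecutive ones — at least 7 crossings.
The safety rule pushes this higher. Following every safe sequence of crossings, the most of the 7 that can be at the island as the skiff arrives there on crossings 7, 9 is 5, 6 respectively — never all 7.
So no plan with fewer than 11 crossings exists, and this one achieves 11:
1. Smuggler goes to the island with the finch and the lizard.
2. Smuggler goes back to the mainland with the finch.
3. Smuggler goes to the island with the finch and the sparrow.
4. Smuggler goes back to the mainland with the finch.
5. Smuggler goes to the island with the finch and the snake.
6. Smuggler goes back to the mainland with the finch.
7. Smuggler goes to the island with the beetle and the finch.
8. Smuggler goes back to the mainland with the finch.
9. Smuggler goes to the island with the frog and the toad.
10. Smuggler goes back to the mainland with the lizard.
11. Smuggler goes to the island with the finch and the lizard.

11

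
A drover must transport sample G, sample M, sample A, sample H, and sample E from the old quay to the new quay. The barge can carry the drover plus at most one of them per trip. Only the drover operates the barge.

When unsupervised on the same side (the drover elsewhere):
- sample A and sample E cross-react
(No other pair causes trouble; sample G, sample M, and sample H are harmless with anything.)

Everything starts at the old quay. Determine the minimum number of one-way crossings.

9

Counting alone: the drover can take at most 1 across per trip to the new quay, so moving all 5 needs at least 5 loaded trips out, with a return between consecutive ones — at least 9 crossings.
The plan below uses exactly 9 crossings, so it is optimal:
1. Drover goes to the new quay with sample A.  [the old quay: sample E, sample G, sample H, sample M | the new quay: sample A]
2. Drover goes back to the old quay alone.  [the old quay: sample E, sample G, sample H, sample M | the new quay: sample A]
3. Drover goes to the new quay with sample G.  [the old quay: sample E, sample H, sample M | the new quay: sample A, sample G]
4. Drover goes back to the old quay alone.  [the old quay: sample E, sample H, sample M | the new quay: sample A, sample G]
5. Drover goes to the new quay with sample M.  [the old quay: sample E, sample H | the new quay: sample A, sample G, sample M]
6. Drover goes back to the old quay alone.  [the old quay: sample E, sample H | the new quay: sample A, sample G, sample M]
7. Drover goes to the new quay with sample H.  [the old quay: sample E | the new quay: sample A, sample G, sample H, sample M]
8. Drover goes back to the old quay alone.  [the old quay: sample E | the new quay: sample A, sample G, sample H, sample M]
9. Drover goes to the new quay with sample E.  [the old quay: — | the new quay: sample A, sample E, sample G, sample H, sample M]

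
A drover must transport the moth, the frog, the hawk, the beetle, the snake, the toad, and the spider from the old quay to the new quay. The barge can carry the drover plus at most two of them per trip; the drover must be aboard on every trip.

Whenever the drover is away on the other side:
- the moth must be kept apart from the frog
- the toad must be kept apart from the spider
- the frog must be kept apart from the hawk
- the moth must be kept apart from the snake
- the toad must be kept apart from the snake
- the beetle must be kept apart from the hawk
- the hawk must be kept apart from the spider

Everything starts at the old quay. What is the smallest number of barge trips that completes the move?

Whatever the first load, the items left behind include a forbidden pair without the drover. No opening move is safe, so no plan exists.

impossible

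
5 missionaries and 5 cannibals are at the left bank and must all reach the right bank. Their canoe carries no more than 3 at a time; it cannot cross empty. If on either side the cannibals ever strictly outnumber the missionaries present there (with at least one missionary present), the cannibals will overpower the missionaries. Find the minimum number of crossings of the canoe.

Counting alone: each trip to the right bank takes at most 3 across and each return brings at least 1 back, so after t trips out (and t−1 returns) at most 3t − (t−1) of the 10 are across; that first reaches 10 at t = 5, so at least 9 crossings are needed.
The safety rule pushes this higher. Following every safe sequence of crossings, the most of the 10 that can be at the right bank as the canoe arrives there on crossing 9 is 9 — never all 10.
So no plan with fewer than 11 crossings exists, and this one achieves 11:
1. 2 cannibals → the right bank.  (the left bank: 5M 3C; the right bank: 0M 2C)
2. 1 cannibal ← the left bank.  (the left bank: 5M 4C; the right bank: 0M 1C)
3. 3 cannibals → the right bank.  (the left bank: 5M 1C; the right bank: 0M 4C)
4. 1 cannibal ← the left bank.  (the left bank: 5M 2C; the right bank: 0M 3C)
5. 3 missionaries → the right bank.  (the left bank: 2M 2C; the right bank: 3M 3C)
6. 1 missionary and 1 cannibal ← the left bank.  (the left bank: 3M 3C; the right bank: 2M 2C)
7. 3 missionaries → the right bank.  (the left bank: 0M 3C; the right bank: 5M 2C)
8. 1 cannibal ← the left bank.  (the left bank: 0M 4C; the right bank: 5M 1C)
9. 2 cannibals → the right bank.  (the left bank: 0M 2C; the right bank: 5M 3C)
10. 1 cannibal ← the left bank.  (the left bank: 0M 3C; the right bank: 5M 2C)
11. 3 cannibals → the right bank.  (the left bank: 0M 0C; the right bank: 5M 5C)

11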